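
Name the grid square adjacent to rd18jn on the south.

Latitude subsquare n = 13; −1 → 12 = m.
The longitude characters are unchanged.

RD18jm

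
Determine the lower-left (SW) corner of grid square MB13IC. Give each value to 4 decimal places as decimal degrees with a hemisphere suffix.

76.9167° S, 62.6667° E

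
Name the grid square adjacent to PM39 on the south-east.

PM48

Longitude square 3; +1 → 4.
Latitude square 9; −1 → 8.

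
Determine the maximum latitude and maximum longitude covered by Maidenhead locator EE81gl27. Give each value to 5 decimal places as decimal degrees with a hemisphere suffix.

48.50833° S, 83.47500° W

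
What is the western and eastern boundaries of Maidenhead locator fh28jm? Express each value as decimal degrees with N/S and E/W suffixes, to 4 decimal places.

75.2500° W, 75.1667° W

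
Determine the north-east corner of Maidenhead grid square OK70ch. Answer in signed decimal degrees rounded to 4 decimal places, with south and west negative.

10.3333, 114.2500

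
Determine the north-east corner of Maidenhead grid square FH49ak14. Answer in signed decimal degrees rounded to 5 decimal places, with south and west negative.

-10.56250, -71.98333

Field F=5, H=7: +5·20° lon, +7·10° lat → SW at lon -80°, lat -20°.
Square 4, 9: +4·2° lon, +9·1° lat → SW at lon -72°, lat -11°.
Subsquare a=0, k=10: +0·0.0833333° lon, +10·0.0416667° lat → SW at lon -72°, lat -10.5833°.
Extended square 1, 4: +1·0.00833333° lon, +4·0.00416667° lat → SW at lon -71.9917°, lat -10.5667°.
Cell spans 0.00833333° lon × 0.00416667° lat. NE corner is SW corner plus one full cell.
latitude -10.56250, longitude -71.98333.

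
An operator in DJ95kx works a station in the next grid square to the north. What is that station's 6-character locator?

DJ96ka

Latitude subsquare x = 23; +1 → 24, wraps to 0 = a, carry into square.
Latitude square 5; +1 → 6.
The longitude characters are unchanged.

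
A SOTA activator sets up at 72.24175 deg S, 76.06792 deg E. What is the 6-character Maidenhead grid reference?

Shift to the Maidenhead origin (180°W, 90°S): lon 256.0679, lat 17.7583.
Field: 256.0679/20 → 12 → M, 17.7583/10 → 1 → B; chars MB.
Square: 16.0679/2 → 8, 7.7583/1 → 7; chars 87.
Subsquare: 0.0679/0.0833333 → 0 → a, 0.7583/0.0416667 → 18 → s; chars as.

MB87as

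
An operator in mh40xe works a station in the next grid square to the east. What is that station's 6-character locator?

MH50ae

Longitude subsquare x = 23; +1 → 24, wraps to 0 = a, carry into square.
Longitude square 4; +1 → 5.
The latitude characters are unchanged.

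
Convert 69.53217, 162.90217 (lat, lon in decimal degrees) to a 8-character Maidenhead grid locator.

RP19km87

Add 180° to longitude and 90° to latitude: 342.90217, 159.53217.
Field: lon ⌊342.90217/20⌋ = 17 → R; lat ⌊159.53217/10⌋ = 15 → P.
Square: lon ⌊2.90217/2⌋ = 1; lat ⌊9.53217/1⌋ = 9.
Subsquare: lon ⌊0.90217/0.0833333⌋ = 10 → k; lat ⌊0.53217/0.0416667⌋ = 12 → m.
Extended square: lon ⌊0.06884/0.00833333⌋ = 8; lat ⌊0.03217/0.00416667⌋ = 7.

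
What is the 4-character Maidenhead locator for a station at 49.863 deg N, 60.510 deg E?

MN09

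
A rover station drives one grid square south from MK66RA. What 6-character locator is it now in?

MK65rx

Latitude subsquare a = 0; −1 → -1, wraps to 23 = x, carry into square.
Latitude square 6; −1 → 5.
The longitude characters are unchanged.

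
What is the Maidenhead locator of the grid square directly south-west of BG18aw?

Longitude subsquare a = 0; −1 → -1, wraps to 23 = x, carry into square.
Longitude square 1; −1 → 0.
Latitude subsquare w = 22; −1 → 21 = v.

BG08xv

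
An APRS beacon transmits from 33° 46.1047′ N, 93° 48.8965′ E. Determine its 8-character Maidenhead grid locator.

NM63vs74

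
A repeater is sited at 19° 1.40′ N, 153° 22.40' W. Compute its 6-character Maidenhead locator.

BK39ha

Add 180° to longitude and 90° to latitude: 26.6267, 109.0233.
Field: 26.6267/20 → 1 → B, 109.0233/10 → 10 → K; chars BK.
Square: 6.6267/2 → 3, 9.0233/1 → 9; chars 39.
Subsquare: 0.6267/0.0833333 → 7 → h, 0.0233/0.0416667 → 0 → a; chars ha.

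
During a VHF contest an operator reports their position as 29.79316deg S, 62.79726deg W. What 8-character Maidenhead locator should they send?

FG80oe49

Offset from 180°W / 90°S: lon 117.20274°, lat 60.20684°.
Field (20°×10°, letters A–R): 117.20274/20 → 5 → F, 60.20684/10 → 6 → G; chars FG.
Square (2°×1°, digits 0–9): 17.20274/2 → 8, 0.20684/1 → 0; chars 80.
Subsquare (5′×2.5′, letters a–x): 1.20274/0.0833333 → 14 → o, 0.20684/0.0416667 → 4 → e; chars oe.
Extended square (30″×15″, digits 0–9): 0.03607/0.00833333 → 4, 0.04017/0.00416667 → 9; chars 49.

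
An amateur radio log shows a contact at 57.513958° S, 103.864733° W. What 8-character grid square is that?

DD82bl66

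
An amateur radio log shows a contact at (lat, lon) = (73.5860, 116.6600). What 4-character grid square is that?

Offset from 180°W / 90°S: lon 296.66°, lat 163.59°.
Field (20°×10°, letters A–R): lon ⌊296.66/20⌋ = 14 → O; lat ⌊163.59/10⌋ = 16 → Q.
Square (2°×1°, digits 0–9): lon ⌊16.66/2⌋ = 8; lat ⌊3.59/1⌋ = 3.

OQ83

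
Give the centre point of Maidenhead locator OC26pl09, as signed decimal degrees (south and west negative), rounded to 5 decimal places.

-63.50208, 105.25417

Field O=14, C=2: +14·20° lon, +2·10° lat → SW at lon 100°, lat -70°.
Square 2, 6: +2·2° lon, +6·1° lat → SW at lon 104°, lat -64°.
Subsquare p=15, l=11: +15·0.0833333° lon, +11·0.0416667° lat → SW at lon 105.25°, lat -63.5417°.
Extended square 0, 9: +0·0.00833333° lon, +9·0.00416667° lat → SW at lon 105.25°, lat -63.5042°.
Cell spans 0.00833333° lon × 0.00416667° lat. Centre is SW corner plus half of each.
latitude -63.50208, longitude 105.25417.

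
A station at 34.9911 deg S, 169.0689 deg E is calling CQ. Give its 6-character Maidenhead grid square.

RF45ma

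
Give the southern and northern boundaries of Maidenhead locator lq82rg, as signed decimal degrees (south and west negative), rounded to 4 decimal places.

72.2500, 72.2917

Field L=11, Q=16: +11·20° lon, +16·10° lat → SW at lon 40°, lat 70°.
Square 8, 2: +8·2° lon, +2·1° lat → SW at lon 56°, lat 72°.
Subsquare r=17, g=6: +17·0.0833333° lon, +6·0.0416667° lat → SW at lon 57.4167°, lat 72.25°.
Cell spans 0.0833333° lon × 0.0416667° lat.
south 72.2500, north 72.2917.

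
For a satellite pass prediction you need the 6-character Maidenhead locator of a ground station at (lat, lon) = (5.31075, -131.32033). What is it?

CJ45ih

Add 180° to longitude and 90° to latitude: 48.6797, 95.3107.
Field: lon ⌊48.6797/20⌋ = 2 → C; lat ⌊95.3107/10⌋ = 9 → J.
Square: lon ⌊8.6797/2⌋ = 4; lat ⌊5.3107/1⌋ = 5.
Subsquare: lon ⌊0.6797/0.0833333⌋ = 8 → i; lat ⌊0.3107/0.0416667⌋ = 7 → h.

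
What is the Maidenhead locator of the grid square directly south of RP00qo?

Latitude subsquare o = 14; −1 → 13 = n.
The longitude characters are unchanged.

RP00qn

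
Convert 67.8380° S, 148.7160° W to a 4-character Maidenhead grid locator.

BC52

Add 180° to longitude and 90° to latitude: 31.28, 22.16.
Field (20°×10°, letters A–R): lon ⌊31.28/20⌋ = 1 → B; lat ⌊22.16/10⌋ = 2 → C.
Square (2°×1°, digits 0–9): lon ⌊11.28/2⌋ = 5; lat ⌊2.16/1⌋ = 2.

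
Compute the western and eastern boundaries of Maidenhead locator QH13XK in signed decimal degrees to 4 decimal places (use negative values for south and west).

143.9167, 144.0000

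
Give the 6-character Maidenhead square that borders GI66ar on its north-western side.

GI56xs

Longitude subsquare a = 0; −1 → -1, wraps to 23 = x, carry into square.
Longitude square 6; −1 → 5.
Latitude subsquare r = 17; +1 → 18 = s.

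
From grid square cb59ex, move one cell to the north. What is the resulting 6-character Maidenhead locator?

Latitude subsquare x = 23; +1 → 24, wraps to 0 = a, carry into square.
Latitude square 9; +1 → 10, wraps to 0, carry into field.
Latitude field B = 1; +1 → 2 = C.
The longitude characters are unchanged.

CC50ea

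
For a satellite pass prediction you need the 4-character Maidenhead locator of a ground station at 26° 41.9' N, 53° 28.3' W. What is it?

GL36

Add 180° to longitude and 90° to latitude: 126.53, 116.70.
Field (20°×10°, letters A–R): 126.53/20 → 6 → G, 116.70/10 → 11 → L; chars GL.
Square (2°×1°, digits 0–9): 6.53/2 → 3, 6.70/1 → 6; chars 36.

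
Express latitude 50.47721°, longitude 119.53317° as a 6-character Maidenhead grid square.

Offset from 180°W / 90°S: lon 299.5332°, lat 140.4772°.
Field: 299.5332/20 → 14 → O, 140.4772/10 → 14 → O; chars OO.
Square: 19.5332/2 → 9, 0.4772/1 → 0; chars 90.
Subsquare: 1.5332/0.0833333 → 18 → s, 0.4772/0.0416667 → 11 → l; chars sl.

OO90sl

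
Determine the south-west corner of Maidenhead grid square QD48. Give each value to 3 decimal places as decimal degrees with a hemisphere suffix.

52.000° S, 148.000° E

Field Q=16, D=3: +16·20° lon, +3·10° lat → SW at lon 140°, lat -60°.
Square 4, 8: +4·2° lon, +8·1° lat → SW at lon 148°, lat -52°.
latitude 52.000° S, longitude 148.000° E.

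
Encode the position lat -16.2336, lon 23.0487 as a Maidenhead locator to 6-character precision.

Shift to the Maidenhead origin (180°W, 90°S): lon 203.0487, lat 73.7664.
Field: 203.0487/20 → 10 → K, 73.7664/10 → 7 → H; chars KH.
Square: 3.0487/2 → 1, 3.7664/1 → 3; chars 13.
Subsquare: 1.0487/0.0833333 → 12 → m, 0.7664/0.0416667 → 18 → s; chars ms.

KH13ms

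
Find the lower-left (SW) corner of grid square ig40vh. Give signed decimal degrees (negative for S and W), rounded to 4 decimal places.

Field I=8, G=6: +8·20° lon, +6·10° lat → SW at lon -20°, lat -30°.
Square 4, 0: +4·2° lon, +0·1° lat → SW at lon -12°, lat -30°.
Subsquare v=21, h=7: +21·0.0833333° lon, +7·0.0416667° lat → SW at lon -10.25°, lat -29.7083°.
latitude -29.7083, longitude -10.2500.

-29.7083, -10.2500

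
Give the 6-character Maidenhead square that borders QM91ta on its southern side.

QM90tx

Latitude subsquare a = 0; −1 → -1, wraps to 23 = x, carry into square.
Latitude square 1; −1 → 0.
The longitude characters are unchanged.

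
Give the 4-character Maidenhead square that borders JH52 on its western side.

Longitude square 5; −1 → 4.
The latitude characters are unchanged.

JH42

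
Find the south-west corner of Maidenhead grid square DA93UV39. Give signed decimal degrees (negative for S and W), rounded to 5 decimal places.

-86.08750, -100.30833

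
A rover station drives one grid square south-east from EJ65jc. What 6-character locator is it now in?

EJ65kb

Longitude subsquare j = 9; +1 → 10 = k.
Latitude subsquare c = 2; −1 → 1 = b.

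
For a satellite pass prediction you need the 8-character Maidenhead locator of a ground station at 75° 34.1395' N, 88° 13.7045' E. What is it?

Offset from 180°W / 90°S: lon 268.22841°, lat 165.56899°.
Field (20°×10°, letters A–R): 268.22841/20 → 13 → N, 165.56899/10 → 16 → Q; chars NQ.
Square (2°×1°, digits 0–9): 8.22841/2 → 4, 5.56899/1 → 5; chars 45.
Subsquare (5′×2.5′, letters a–x): 0.22841/0.0833333 → 2 → c, 0.56899/0.0416667 → 13 → n; chars cn.
Extended square (30″×15″, digits 0–9): 0.06174/0.00833333 → 7, 0.02732/0.00416667 → 6; chars 76.

NQ45cn76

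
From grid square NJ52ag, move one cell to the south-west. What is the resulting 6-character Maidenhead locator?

Longitude subsquare a = 0; −1 → -1, wraps to 23 = x, carry into square.
Longitude square 5; −1 → 4.
Latitude subsquare g = 6; −1 → 5 = f.

NJ42xf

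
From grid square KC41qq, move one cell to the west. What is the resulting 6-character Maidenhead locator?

KC41pq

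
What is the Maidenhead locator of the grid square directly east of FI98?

GI08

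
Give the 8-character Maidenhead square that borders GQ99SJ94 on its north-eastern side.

GQ99tj05

Longitude extended square 9; +1 → 10, wraps to 0, carry into subsquare.
Longitude subsquare s = 18; +1 → 19 = t.
Latitude extended square 4; +1 → 5.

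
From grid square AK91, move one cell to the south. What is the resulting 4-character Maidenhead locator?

Latitude square 1; −1 → 0.
The longitude characters are unchanged.

AK90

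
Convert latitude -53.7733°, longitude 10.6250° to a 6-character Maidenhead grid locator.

JD56hf

Shift to the Maidenhead origin (180°W, 90°S): lon 190.6250, lat 36.2267.
Field (20°×10°, letters A–R): lon ⌊190.6250/20⌋ = 9 → J; lat ⌊36.2267/10⌋ = 3 → D.
Square (2°×1°, digits 0–9): lon ⌊10.6250/2⌋ = 5; lat ⌊6.2267/1⌋ = 6.
Subsquare (5′×2.5′, letters a–x): lon ⌊0.6250/0.0833333⌋ = 7 → h; lat ⌊0.2267/0.0416667⌋ = 5 → f.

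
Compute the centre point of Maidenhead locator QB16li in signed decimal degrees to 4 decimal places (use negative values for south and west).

Field Q=16, B=1: +16·20° lon, +1·10° lat → SW at lon 140°, lat -80°.
Square 1, 6: +1·2° lon, +6·1° lat → SW at lon 142°, lat -74°.
Subsquare l=11, i=8: +11·0.0833333° lon, +8·0.0416667° lat → SW at lon 142.917°, lat -73.6667°.
Cell spans 0.0833333° lon × 0.0416667° lat. Centre is SW corner plus half of each.
latitude -73.6458, longitude 142.9583.

-73.6458, 142.9583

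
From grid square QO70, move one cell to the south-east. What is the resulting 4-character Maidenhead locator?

Longitude square 7; +1 → 8.
Latitude square 0; −1 → -1, wraps to 9, carry into field.
Latitude field O = 14; −1 → 13 = N.

QN89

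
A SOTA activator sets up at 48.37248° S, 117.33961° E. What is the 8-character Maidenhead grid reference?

OE81qp00

Add 180° to longitude and 90° to latitude: 297.33961, 41.62752.
Field: lon ⌊297.33961/20⌋ = 14 → O; lat ⌊41.62752/10⌋ = 4 → E.
Square: lon ⌊17.33961/2⌋ = 8; lat ⌊1.62752/1⌋ = 1.
Subsquare: lon ⌊1.33961/0.0833333⌋ = 16 → q; lat ⌊0.62752/0.0416667⌋ = 15 → p.
Extended square: lon ⌊0.00628/0.00833333⌋ = 0; lat ⌊0.00252/0.00416667⌋ = 0.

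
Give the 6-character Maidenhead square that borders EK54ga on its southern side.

EK53gx

Latitude subsquare a = 0; −1 → -1, wraps to 23 = x, carry into square.
Latitude square 4; −1 → 3.
The longitude characters are unchanged.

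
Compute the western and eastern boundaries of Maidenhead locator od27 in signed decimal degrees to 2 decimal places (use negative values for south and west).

104.00, 106.00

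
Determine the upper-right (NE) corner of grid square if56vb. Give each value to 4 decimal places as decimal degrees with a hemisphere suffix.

33.9167° S, 8.1667° W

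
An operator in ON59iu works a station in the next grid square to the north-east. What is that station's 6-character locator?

ON59jv

Longitude subsquare i = 8; +1 → 9 = j.
Latitude subsquare u = 20; +1 → 21 = v.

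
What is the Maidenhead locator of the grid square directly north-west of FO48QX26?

Longitude extended square 2; −1 → 1.
Latitude extended square 6; +1 → 7.

FO48qx17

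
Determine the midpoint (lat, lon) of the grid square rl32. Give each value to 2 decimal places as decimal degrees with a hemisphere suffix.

Field R=17, L=11: +17·20° lon, +11·10° lat → SW at lon 160°, lat 20°.
Square 3, 2: +3·2° lon, +2·1° lat → SW at lon 166°, lat 22°.
Cell spans 2° lon × 1° lat. Centre is SW corner plus half of each.
latitude 22.50° N, longitude 167.00° E.

22.50° N, 167.00° E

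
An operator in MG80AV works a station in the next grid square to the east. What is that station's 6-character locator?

MG80bv

Longitude subsquare a = 0; +1 → 1 = b.
The latitude characters are unchanged.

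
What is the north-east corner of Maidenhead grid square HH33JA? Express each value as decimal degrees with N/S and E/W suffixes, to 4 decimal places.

16.9583° S, 33.1667° W

Field H=7, H=7: +7·20° lon, +7·10° lat → SW at lon -40°, lat -20°.
Square 3, 3: +3·2° lon, +3·1° lat → SW at lon -34°, lat -17°.
Subsquare j=9, a=0: +9·0.0833333° lon, +0·0.0416667° lat → SW at lon -33.25°, lat -17°.
Cell spans 0.0833333° lon × 0.0416667° lat. NE corner is SW corner plus one full cell.
latitude 16.9583° S, longitude 33.1667° W.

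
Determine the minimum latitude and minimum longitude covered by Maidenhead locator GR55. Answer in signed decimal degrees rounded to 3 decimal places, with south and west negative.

Field G=6, R=17: +6·20° lon, +17·10° lat → SW at lon -60°, lat 80°.
Square 5, 5: +5·2° lon, +5·1° lat → SW at lon -50°, lat 85°.
latitude 85.000, longitude -50.000.

85.000, -50.000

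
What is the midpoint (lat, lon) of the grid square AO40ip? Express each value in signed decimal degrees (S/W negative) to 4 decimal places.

50.6458, -171.2917

Field A=0, O=14: +0·20° lon, +14·10° lat → SW at lon -180°, lat 50°.
Square 4, 0: +4·2° lon, +0·1° lat → SW at lon -172°, lat 50°.
Subsquare i=8, p=15: +8·0.0833333° lon, +15·0.0416667° lat → SW at lon -171.333°, lat 50.625°.
Cell spans 0.0833333° lon × 0.0416667° lat. Centre is SW corner plus half of each.
latitude 50.6458, longitude -171.2917.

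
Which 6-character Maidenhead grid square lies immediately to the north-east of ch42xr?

CH52as

Longitude subsquare x = 23; +1 → 24, wraps to 0 = a, carry into square.
Longitude square 4; +1 → 5.
Latitude subsquare r = 17; +1 → 18 = s.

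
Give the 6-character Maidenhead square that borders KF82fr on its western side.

KF82er

Longitude subsquare f = 5; −1 → 4 = e.
The latitude characters are unchanged.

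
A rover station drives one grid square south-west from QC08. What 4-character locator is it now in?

Longitude square 0; −1 → -1, wraps to 9, carry into field.
Longitude field Q = 16; −1 → 15 = P.
Latitude square 8; −1 → 7.

PC97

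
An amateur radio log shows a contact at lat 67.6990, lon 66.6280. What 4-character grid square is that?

MP37

Offset from 180°W / 90°S: lon 246.63°, lat 157.70°.
Field: 246.63/20 → 12 → M, 157.70/10 → 15 → P; chars MP.
Square: 6.63/2 → 3, 7.70/1 → 7; chars 37.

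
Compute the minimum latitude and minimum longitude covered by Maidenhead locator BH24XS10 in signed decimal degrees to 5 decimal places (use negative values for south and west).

-15.25000, -154.07500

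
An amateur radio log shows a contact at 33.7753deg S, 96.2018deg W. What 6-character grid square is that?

Shift to the Maidenhead origin (180°W, 90°S): lon 83.7982, lat 56.2247.
Field: 83.7982/20 → 4 → E, 56.2247/10 → 5 → F; chars EF.
Square: 3.7982/2 → 1, 6.2247/1 → 6; chars 16.
Subsquare: 1.7982/0.0833333 → 21 → v, 0.2247/0.0416667 → 5 → f; chars vf.

EF16vf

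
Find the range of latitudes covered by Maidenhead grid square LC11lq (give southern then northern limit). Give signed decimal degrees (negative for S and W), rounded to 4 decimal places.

-68.3333, -68.2917

Field L=11, C=2: +11·20° lon, +2·10° lat → SW at lon 40°, lat -70°.
Square 1, 1: +1·2° lon, +1·1° lat → SW at lon 42°, lat -69°.
Subsquare l=11, q=16: +11·0.0833333° lon, +16·0.0416667° lat → SW at lon 42.9167°, lat -68.3333°.
Cell spans 0.0833333° lon × 0.0416667° lat.
south -68.3333, north -68.2917.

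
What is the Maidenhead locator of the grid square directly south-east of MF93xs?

NF03ar

Longitude subsquare x = 23; +1 → 24, wraps to 0 = a, carry into square.
Longitude square 9; +1 → 10, wraps to 0, carry into field.
Longitude field M = 12; +1 → 13 = N.
Latitude subsquare s = 18; −1 → 17 = r.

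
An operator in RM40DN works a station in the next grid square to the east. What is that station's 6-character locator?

RM40en

Longitude subsquare d = 3; +1 → 4 = e.
The latitude characters are unchanged.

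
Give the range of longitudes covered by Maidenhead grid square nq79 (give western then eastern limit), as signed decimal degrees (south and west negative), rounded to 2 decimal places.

94.00, 96.00

Field N=13, Q=16: +13·20° lon, +16·10° lat → SW at lon 80°, lat 70°.
Square 7, 9: +7·2° lon, +9·1° lat → SW at lon 94°, lat 79°.
Cell spans 2° lon × 1° lat.
west 94.00, east 96.00.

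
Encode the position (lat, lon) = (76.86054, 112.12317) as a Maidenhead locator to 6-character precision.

OQ66bu

Add 180° to longitude and 90° to latitude: 292.1232, 166.8605.
Field (20°×10°, letters A–R): 292.1232/20 → 14 → O, 166.8605/10 → 16 → Q; chars OQ.
Square (2°×1°, digits 0–9): 12.1232/2 → 6, 6.8605/1 → 6; chars 66.
Subsquare (5′×2.5′, letters a–x): 0.1232/0.0833333 → 1 → b, 0.8605/0.0416667 → 20 → u; chars bu.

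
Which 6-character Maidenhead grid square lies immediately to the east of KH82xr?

KH92ar

Longitude subsquare x = 23; +1 → 24, wraps to 0 = a, carry into square.
Longitude square 8; +1 → 9.
The latitude characters are unchanged.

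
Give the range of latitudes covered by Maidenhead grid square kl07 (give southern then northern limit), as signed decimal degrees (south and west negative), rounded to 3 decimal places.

Field K=10, L=11: +10·20° lon, +11·10° lat → SW at lon 20°, lat 20°.
Square 0, 7: +0·2° lon, +7·1° lat → SW at lon 20°, lat 27°.
Cell spans 2° lon × 1° lat.
south 27.000, north 28.000.

27.000, 28.000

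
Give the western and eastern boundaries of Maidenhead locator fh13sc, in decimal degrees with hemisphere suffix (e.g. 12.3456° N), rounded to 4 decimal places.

76.5000° W, 76.4167° W

Field F=5, H=7: +5·20° lon, +7·10° lat → SW at lon -80°, lat -20°.
Square 1, 3: +1·2° lon, +3·1° lat → SW at lon -78°, lat -17°.
Subsquare s=18, c=2: +18·0.0833333° lon, +2·0.0416667° lat → SW at lon -76.5°, lat -16.9167°.
Cell spans 0.0833333° lon × 0.0416667° lat.
west 76.5000° W, east 76.4167° W.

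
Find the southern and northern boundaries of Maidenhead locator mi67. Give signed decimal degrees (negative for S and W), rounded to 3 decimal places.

Field M=12, I=8: +12·20° lon, +8·10° lat → SW at lon 60°, lat -10°.
Square 6, 7: +6·2° lon, +7·1° lat → SW at lon 72°, lat -3°.
Cell spans 2° lon × 1° lat.
south -3.000, north -2.000.

-3.000, -2.000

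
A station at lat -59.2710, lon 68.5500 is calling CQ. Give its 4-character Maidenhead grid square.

Offset from 180°W / 90°S: lon 248.55°, lat 30.73°.
Field (20°×10°, letters A–R): 248.55/20 → 12 → M, 30.73/10 → 3 → D; chars MD.
Square (2°×1°, digits 0–9): 8.55/2 → 4, 0.73/1 → 0; chars 40.

MD40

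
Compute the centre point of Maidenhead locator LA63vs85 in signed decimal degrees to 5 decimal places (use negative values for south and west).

Field L=11, A=0: +11·20° lon, +0·10° lat → SW at lon 40°, lat -90°.
Square 6, 3: +6·2° lon, +3·1° lat → SW at lon 52°, lat -87°.
Subsquare v=21, s=18: +21·0.0833333° lon, +18·0.0416667° lat → SW at lon 53.75°, lat -86.25°.
Extended square 8, 5: +8·0.00833333° lon, +5·0.00416667° lat → SW at lon 53.8167°, lat -86.2292°.
Cell spans 0.00833333° lon × 0.00416667° lat. Centre is SW corner plus half of each.
latitude -86.22708, longitude 53.82083.

-86.22708, 53.82083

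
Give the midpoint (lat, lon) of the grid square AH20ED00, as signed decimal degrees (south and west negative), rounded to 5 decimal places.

-19.87292, -175.66250

Field A=0, H=7: +0·20° lon, +7·10° lat → SW at lon -180°, lat -20°.
Square 2, 0: +2·2° lon, +0·1° lat → SW at lon -176°, lat -20°.
Subsquare e=4, d=3: +4·0.0833333° lon, +3·0.0416667° lat → SW at lon -175.667°, lat -19.875°.
Extended square 0, 0: +0·0.00833333° lon, +0·0.00416667° lat → SW at lon -175.667°, lat -19.875°.
Cell spans 0.00833333° lon × 0.00416667° lat. Centre is SW corner plus half of each.
latitude -19.87292, longitude -175.66250.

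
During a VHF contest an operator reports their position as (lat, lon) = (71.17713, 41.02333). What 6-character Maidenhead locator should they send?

Add 180° to longitude and 90° to latitude: 221.0233, 161.1771.
Field: lon ⌊221.0233/20⌋ = 11 → L; lat ⌊161.1771/10⌋ = 16 → Q.
Square: lon ⌊1.0233/2⌋ = 0; lat ⌊1.1771/1⌋ = 1.
Subsquare: lon ⌊1.0233/0.0833333⌋ = 12 → m; lat ⌊0.1771/0.0416667⌋ = 4 → e.

LQ01me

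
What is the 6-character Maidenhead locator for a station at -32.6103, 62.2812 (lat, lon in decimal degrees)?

Offset from 180°W / 90°S: lon 242.2812°, lat 57.3897°.
Field (20°×10°, letters A–R): lon ⌊242.2812/20⌋ = 12 → M; lat ⌊57.3897/10⌋ = 5 → F.
Square (2°×1°, digits 0–9): lon ⌊2.2812/2⌋ = 1; lat ⌊7.3897/1⌋ = 7.
Subsquare (5′×2.5′, letters a–x): lon ⌊0.2812/0.0833333⌋ = 3 → d; lat ⌊0.3897/0.0416667⌋ = 9 → j.

MF17dj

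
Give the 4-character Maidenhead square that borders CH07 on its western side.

BH97

Longitude square 0; −1 → -1, wraps to 9, carry into field.
Longitude field C = 2; −1 → 1 = B.
The latitude characters are unchanged.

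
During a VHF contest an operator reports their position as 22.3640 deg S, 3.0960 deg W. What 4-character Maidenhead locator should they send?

IG87

Add 180° to longitude and 90° to latitude: 176.90, 67.64.
Field: 176.90/20 → 8 → I, 67.64/10 → 6 → G; chars IG.
Square: 16.90/2 → 8, 7.64/1 → 7; chars 87.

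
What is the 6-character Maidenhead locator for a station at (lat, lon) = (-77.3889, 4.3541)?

Shift to the Maidenhead origin (180°W, 90°S): lon 184.3541, lat 12.6111.
Field (20°×10°, letters A–R): 184.3541/20 → 9 → J, 12.6111/10 → 1 → B; chars JB.
Square (2°×1°, digits 0–9): 4.3541/2 → 2, 2.6111/1 → 2; chars 22.
Subsquare (5′×2.5′, letters a–x): 0.3541/0.0833333 → 4 → e, 0.6111/0.0416667 → 14 → o; chars eo.

JB22eo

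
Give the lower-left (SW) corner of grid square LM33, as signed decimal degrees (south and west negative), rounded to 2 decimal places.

33.00, 46.00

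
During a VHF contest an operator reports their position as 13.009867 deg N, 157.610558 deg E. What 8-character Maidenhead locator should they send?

Add 180° to longitude and 90° to latitude: 337.61056, 103.00987.
Field: lon ⌊337.61056/20⌋ = 16 → Q; lat ⌊103.00987/10⌋ = 10 → K.
Square: lon ⌊17.61056/2⌋ = 8; lat ⌊3.00987/1⌋ = 3.
Subsquare: lon ⌊1.61056/0.0833333⌋ = 19 → t; lat ⌊0.00987/0.0416667⌋ = 0 → a.
Extended square: lon ⌊0.02722/0.00833333⌋ = 3; lat ⌊0.00987/0.00416667⌋ = 2.

QK83ta32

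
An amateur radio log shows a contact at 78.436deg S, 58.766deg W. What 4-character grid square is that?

Shift to the Maidenhead origin (180°W, 90°S): lon 121.23, lat 11.56.
Field: 121.23/20 → 6 → G, 11.56/10 → 1 → B; chars GB.
Square: 1.23/2 → 0, 1.56/1 → 1; chars 01.

GB01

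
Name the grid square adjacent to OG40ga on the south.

OF49gx

Latitude subsquare a = 0; −1 → -1, wraps to 23 = x, carry into square.
Latitude square 0; −1 → -1, wraps to 9, carry into field.
Latitude field G = 6; −1 → 5 = F.
The longitude characters are unchanged.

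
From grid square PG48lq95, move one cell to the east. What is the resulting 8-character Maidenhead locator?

PG48mq05

Longitude extended square 9; +1 → 10, wraps to 0, carry into subsquare.
Longitude subsquare l = 11; +1 → 12 = m.
The latitude characters are unchanged.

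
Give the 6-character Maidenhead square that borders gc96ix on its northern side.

GC97ia

Latitude subsquare x = 23; +1 → 24, wraps to 0 = a, carry into square.
Latitude square 6; +1 → 7.
The longitude characters are unchanged.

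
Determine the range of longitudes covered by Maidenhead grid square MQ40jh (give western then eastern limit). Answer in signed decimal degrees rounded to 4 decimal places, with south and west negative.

68.7500, 68.8333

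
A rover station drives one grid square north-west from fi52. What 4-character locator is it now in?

FI43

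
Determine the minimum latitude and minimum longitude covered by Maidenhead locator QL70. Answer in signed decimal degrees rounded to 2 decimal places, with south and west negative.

20.00, 154.00

Field Q=16, L=11: +16·20° lon, +11·10° lat → SW at lon 140°, lat 20°.
Square 7, 0: +7·2° lon, +0·1° lat → SW at lon 154°, lat 20°.
latitude 20.00, longitude 154.00.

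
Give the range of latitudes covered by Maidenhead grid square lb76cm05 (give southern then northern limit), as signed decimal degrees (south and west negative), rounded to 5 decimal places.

Field L=11, B=1: +11·20° lon, +1·10° lat → SW at lon 40°, lat -80°.
Square 7, 6: +7·2° lon, +6·1° lat → SW at lon 54°, lat -74°.
Subsquare c=2, m=12: +2·0.0833333° lon, +12·0.0416667° lat → SW at lon 54.1667°, lat -73.5°.
Extended square 0, 5: +0·0.00833333° lon, +5·0.00416667° lat → SW at lon 54.1667°, lat -73.4792°.
Cell spans 0.00833333° lon × 0.00416667° lat.
south -73.47917, north -73.47500.

-73.47917, -73.47500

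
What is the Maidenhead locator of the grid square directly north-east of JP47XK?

JP57al

Longitude subsquare x = 23; +1 → 24, wraps to 0 = a, carry into square.
Longitude square 4; +1 → 5.
Latitude subsquare k = 10; +1 → 11 = l.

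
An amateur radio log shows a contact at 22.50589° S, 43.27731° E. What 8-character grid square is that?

Offset from 180°W / 90°S: lon 223.27731°, lat 67.49411°.
Field: 223.27731/20 → 11 → L, 67.49411/10 → 6 → G; chars LG.
Square: 3.27731/2 → 1, 7.49411/1 → 7; chars 17.
Subsquare: 1.27731/0.0833333 → 15 → p, 0.49411/0.0416667 → 11 → l; chars pl.
Extended square: 0.02731/0.00833333 → 3, 0.03578/0.00416667 → 8; chars 38.

LG17pl38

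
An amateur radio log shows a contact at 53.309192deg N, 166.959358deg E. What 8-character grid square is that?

Shift to the Maidenhead origin (180°W, 90°S): lon 346.95936, lat 143.30919.
Field: lon ⌊346.95936/20⌋ = 17 → R; lat ⌊143.30919/10⌋ = 14 → O.
Square: lon ⌊6.95936/2⌋ = 3; lat ⌊3.30919/1⌋ = 3.
Subsquare: lon ⌊0.95936/0.0833333⌋ = 11 → l; lat ⌊0.30919/0.0416667⌋ = 7 → h.
Extended square: lon ⌊0.04269/0.00833333⌋ = 5; lat ⌊0.01753/0.00416667⌋ = 4.

RO33lh54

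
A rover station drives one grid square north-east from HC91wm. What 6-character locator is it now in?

Longitude subsquare w = 22; +1 → 23 = x.
Latitude subsquare m = 12; +1 → 13 = n.

HC91xn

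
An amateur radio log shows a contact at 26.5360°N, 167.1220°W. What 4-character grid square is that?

AL66

Add 180° to longitude and 90° to latitude: 12.88, 116.54.
Field: 12.88/20 → 0 → A, 116.54/10 → 11 → L; chars AL.
Square: 12.88/2 → 6, 6.54/1 → 6; chars 66.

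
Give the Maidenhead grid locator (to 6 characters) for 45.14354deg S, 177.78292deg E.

Shift to the Maidenhead origin (180°W, 90°S): lon 357.7829, lat 44.8565.
Field: lon ⌊357.7829/20⌋ = 17 → R; lat ⌊44.8565/10⌋ = 4 → E.
Square: lon ⌊17.7829/2⌋ = 8; lat ⌊4.8565/1⌋ = 4.
Subsquare: lon ⌊1.7829/0.0833333⌋ = 21 → v; lat ⌊0.8565/0.0416667⌋ = 20 → u.

RE84vu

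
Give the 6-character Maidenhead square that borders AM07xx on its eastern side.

Longitude subsquare x = 23; +1 → 24, wraps to 0 = a, carry into square.
Longitude square 0; +1 → 1.
The latitude characters are unchanged.

AM17ax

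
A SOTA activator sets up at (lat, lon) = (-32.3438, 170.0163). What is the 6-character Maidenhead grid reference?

RF57ap

Offset from 180°W / 90°S: lon 350.0163°, lat 57.6562°.
Field (20°×10°, letters A–R): 350.0163/20 → 17 → R, 57.6562/10 → 5 → F; chars RF.
Square (2°×1°, digits 0–9): 10.0163/2 → 5, 7.6562/1 → 7; chars 57.
Subsquare (5′×2.5′, letters a–x): 0.0163/0.0833333 → 0 → a, 0.6562/0.0416667 → 15 → p; chars ap.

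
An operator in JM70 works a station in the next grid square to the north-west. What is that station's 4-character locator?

JM61

Longitude square 7; −1 → 6.
Latitude square 0; +1 → 1.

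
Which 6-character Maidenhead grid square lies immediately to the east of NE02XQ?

NE12aq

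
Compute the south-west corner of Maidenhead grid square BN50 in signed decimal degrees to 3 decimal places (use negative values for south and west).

Field B=1, N=13: +1·20° lon, +13·10° lat → SW at lon -160°, lat 40°.
Square 5, 0: +5·2° lon, +0·1° lat → SW at lon -150°, lat 40°.
latitude 40.000, longitude -150.000.

40.000, -150.000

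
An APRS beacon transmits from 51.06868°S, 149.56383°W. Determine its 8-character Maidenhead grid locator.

BD58fw23

Add 180° to longitude and 90° to latitude: 30.43617, 38.93132.
Field (20°×10°, letters A–R): lon ⌊30.43617/20⌋ = 1 → B; lat ⌊38.93132/10⌋ = 3 → D.
Square (2°×1°, digits 0–9): lon ⌊10.43617/2⌋ = 5; lat ⌊8.93132/1⌋ = 8.
Subsquare (5′×2.5′, letters a–x): lon ⌊0.43617/0.0833333⌋ = 5 → f; lat ⌊0.93132/0.0416667⌋ = 22 → w.
Extended square (30″×15″, digits 0–9): lon ⌊0.01950/0.00833333⌋ = 2; lat ⌊0.01465/0.00416667⌋ = 3.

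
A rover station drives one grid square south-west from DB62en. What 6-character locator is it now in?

DB62dm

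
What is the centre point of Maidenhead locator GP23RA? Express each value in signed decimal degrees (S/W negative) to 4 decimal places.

63.0208, -54.5417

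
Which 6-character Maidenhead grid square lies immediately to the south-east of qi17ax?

QI17bw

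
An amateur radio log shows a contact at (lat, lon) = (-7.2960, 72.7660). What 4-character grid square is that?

MI62

Offset from 180°W / 90°S: lon 252.77°, lat 82.70°.
Field (20°×10°, letters A–R): 252.77/20 → 12 → M, 82.70/10 → 8 → I; chars MI.
Square (2°×1°, digits 0–9): 12.77/2 → 6, 2.70/1 → 2; chars 62.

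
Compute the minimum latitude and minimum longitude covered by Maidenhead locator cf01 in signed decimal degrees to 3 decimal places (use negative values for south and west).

Field C=2, F=5: +2·20° lon, +5·10° lat → SW at lon -140°, lat -40°.
Square 0, 1: +0·2° lon, +1·1° lat → SW at lon -140°, lat -39°.
latitude -39.000, longitude -140.000.

-39.000, -140.000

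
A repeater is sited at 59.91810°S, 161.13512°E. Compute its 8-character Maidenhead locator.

Shift to the Maidenhead origin (180°W, 90°S): lon 341.13512, lat 30.08190.
Field: lon ⌊341.13512/20⌋ = 17 → R; lat ⌊30.08190/10⌋ = 3 → D.
Square: lon ⌊1.13512/2⌋ = 0; lat ⌊0.08190/1⌋ = 0.
Subsquare: lon ⌊1.13512/0.0833333⌋ = 13 → n; lat ⌊0.08190/0.0416667⌋ = 1 → b.
Extended square: lon ⌊0.05179/0.00833333⌋ = 6; lat ⌊0.04023/0.00416667⌋ = 9.

RD00nb69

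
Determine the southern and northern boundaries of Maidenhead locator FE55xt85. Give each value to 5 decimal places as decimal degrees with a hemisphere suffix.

Field F=5, E=4: +5·20° lon, +4·10° lat → SW at lon -80°, lat -50°.
Square 5, 5: +5·2° lon, +5·1° lat → SW at lon -70°, lat -45°.
Subsquare x=23, t=19: +23·0.0833333° lon, +19·0.0416667° lat → SW at lon -68.0833°, lat -44.2083°.
Extended square 8, 5: +8·0.00833333° lon, +5·0.00416667° lat → SW at lon -68.0167°, lat -44.1875°.
Cell spans 0.00833333° lon × 0.00416667° lat.
south 44.18750° S, north 44.18333° S.

44.18750° S, 44.18333° S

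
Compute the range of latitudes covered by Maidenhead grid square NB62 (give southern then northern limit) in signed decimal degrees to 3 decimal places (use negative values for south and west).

-78.000, -77.000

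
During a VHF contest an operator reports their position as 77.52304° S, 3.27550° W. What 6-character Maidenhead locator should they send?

Offset from 180°W / 90°S: lon 176.7245°, lat 12.4770°.
Field: lon ⌊176.7245/20⌋ = 8 → I; lat ⌊12.4770/10⌋ = 1 → B.
Square: lon ⌊16.7245/2⌋ = 8; lat ⌊2.4770/1⌋ = 2.
Subsquare: lon ⌊0.7245/0.0833333⌋ = 8 → i; lat ⌊0.4770/0.0416667⌋ = 11 → l.

IB82il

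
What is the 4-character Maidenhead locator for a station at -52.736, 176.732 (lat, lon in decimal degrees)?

Add 180° to longitude and 90° to latitude: 356.73, 37.26.
Field: lon ⌊356.73/20⌋ = 17 → R; lat ⌊37.26/10⌋ = 3 → D.
Square: lon ⌊16.73/2⌋ = 8; lat ⌊7.26/1⌋ = 7.

RD87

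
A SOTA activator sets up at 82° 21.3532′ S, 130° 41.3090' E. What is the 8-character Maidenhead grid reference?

Add 180° to longitude and 90° to latitude: 310.68848, 7.64411.
Field (20°×10°, letters A–R): lon ⌊310.68848/20⌋ = 15 → P; lat ⌊7.64411/10⌋ = 0 → A.
Square (2°×1°, digits 0–9): lon ⌊10.68848/2⌋ = 5; lat ⌊7.64411/1⌋ = 7.
Subsquare (5′×2.5′, letters a–x): lon ⌊0.68848/0.0833333⌋ = 8 → i; lat ⌊0.64411/0.0416667⌋ = 15 → p.
Extended square (30″×15″, digits 0–9): lon ⌊0.02182/0.00833333⌋ = 2; lat ⌊0.01911/0.00416667⌋ = 4.

PA57ip24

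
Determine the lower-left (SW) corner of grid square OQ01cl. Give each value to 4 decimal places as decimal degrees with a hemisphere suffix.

Field O=14, Q=16: +14·20° lon, +16·10° lat → SW at lon 100°, lat 70°.
Square 0, 1: +0·2° lon, +1·1° lat → SW at lon 100°, lat 71°.
Subsquare c=2, l=11: +2·0.0833333° lon, +11·0.0416667° lat → SW at lon 100.167°, lat 71.4583°.
latitude 71.4583° N, longitude 100.1667° E.

71.4583° N, 100.1667° E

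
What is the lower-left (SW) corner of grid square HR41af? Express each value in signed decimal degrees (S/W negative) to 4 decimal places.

81.2083, -32.0000

Field H=7, R=17: +7·20° lon, +17·10° lat → SW at lon -40°, lat 80°.
Square 4, 1: +4·2° lon, +1·1° lat → SW at lon -32°, lat 81°.
Subsquare a=0, f=5: +0·0.0833333° lon, +5·0.0416667° lat → SW at lon -32°, lat 81.2083°.
latitude 81.2083, longitude -32.0000.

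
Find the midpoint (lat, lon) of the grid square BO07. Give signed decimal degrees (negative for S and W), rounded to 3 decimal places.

57.500, -159.000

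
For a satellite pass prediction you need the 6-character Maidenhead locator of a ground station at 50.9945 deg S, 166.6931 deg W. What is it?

Add 180° to longitude and 90° to latitude: 13.3069, 39.0055.
Field: 13.3069/20 → 0 → A, 39.0055/10 → 3 → D; chars AD.
Square: 13.3069/2 → 6, 9.0055/1 → 9; chars 69.
Subsquare: 1.3069/0.0833333 → 15 → p, 0.0055/0.0416667 → 0 → a; chars pa.

AD69pa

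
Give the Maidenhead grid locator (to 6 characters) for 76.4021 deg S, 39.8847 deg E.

Add 180° to longitude and 90° to latitude: 219.8847, 13.5979.
Field (20°×10°, letters A–R): lon ⌊219.8847/20⌋ = 10 → K; lat ⌊13.5979/10⌋ = 1 → B.
Square (2°×1°, digits 0–9): lon ⌊19.8847/2⌋ = 9; lat ⌊3.5979/1⌋ = 3.
Subsquare (5′×2.5′, letters a–x): lon ⌊1.8847/0.0833333⌋ = 22 → w; lat ⌊0.5979/0.0416667⌋ = 14 → o.

KB93wo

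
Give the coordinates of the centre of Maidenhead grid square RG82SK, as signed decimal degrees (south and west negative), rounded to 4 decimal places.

Field R=17, G=6: +17·20° lon, +6·10° lat → SW at lon 160°, lat -30°.
Square 8, 2: +8·2° lon, +2·1° lat → SW at lon 176°, lat -28°.
Subsquare s=18, k=10: +18·0.0833333° lon, +10·0.0416667° lat → SW at lon 177.5°, lat -27.5833°.
Cell spans 0.0833333° lon × 0.0416667° lat. Centre is SW corner plus half of each.
latitude -27.5625, longitude 177.5417.

-27.5625, 177.5417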